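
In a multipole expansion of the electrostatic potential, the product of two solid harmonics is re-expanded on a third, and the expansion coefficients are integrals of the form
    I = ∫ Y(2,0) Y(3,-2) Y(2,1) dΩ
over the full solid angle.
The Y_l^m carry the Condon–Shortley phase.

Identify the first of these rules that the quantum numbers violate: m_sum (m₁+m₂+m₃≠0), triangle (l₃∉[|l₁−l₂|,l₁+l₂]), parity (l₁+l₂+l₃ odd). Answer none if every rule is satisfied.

m_sum

azimuthal sum: 0 − 2 + 1 = -1  ✗
1 ≤ 2 ≤ 5 (triangle on l)
L = 2 + 3 + 2 = 7 (odd)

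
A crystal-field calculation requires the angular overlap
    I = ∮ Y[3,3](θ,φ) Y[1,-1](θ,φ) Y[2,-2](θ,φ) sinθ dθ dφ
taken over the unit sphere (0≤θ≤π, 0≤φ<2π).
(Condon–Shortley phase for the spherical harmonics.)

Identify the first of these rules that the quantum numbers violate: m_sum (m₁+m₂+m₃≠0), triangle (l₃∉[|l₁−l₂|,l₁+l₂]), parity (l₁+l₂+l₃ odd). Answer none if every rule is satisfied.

Σmᵢ = 0  ✓
l₃∈[|l₁−l₂|,l₁+l₂]=[2,4], have l₃=2  ✓
Σlᵢ = 6 ⇒ even  ✓

none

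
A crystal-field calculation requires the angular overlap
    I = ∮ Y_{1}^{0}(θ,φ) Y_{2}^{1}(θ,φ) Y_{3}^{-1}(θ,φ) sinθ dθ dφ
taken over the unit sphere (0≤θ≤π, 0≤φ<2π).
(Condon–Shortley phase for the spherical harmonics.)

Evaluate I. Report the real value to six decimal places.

-0.233597

Checks pass: Σm=0; 6 even; l₃=3∈[1,3].
(2·1+1)(2·2+1)(2·3+1) = 105
Δ: 0! 2! 4! / 7! → 1/105
sum: t=0:+1/4 = 1/4
3j²(1 2 3; 0 0 0) = Δ·Π!·Σ² = 3/35  (sign -1)
sum: t=0:+1/6 = 1/6
3j²(1 2 3; 0 1 -1) = Δ·Π!·Σ² = 8/105  (sign +1)
combine: 4πI² = 105·3/35·8/105 = 24/35
take √, sign -1: I = -0.23359668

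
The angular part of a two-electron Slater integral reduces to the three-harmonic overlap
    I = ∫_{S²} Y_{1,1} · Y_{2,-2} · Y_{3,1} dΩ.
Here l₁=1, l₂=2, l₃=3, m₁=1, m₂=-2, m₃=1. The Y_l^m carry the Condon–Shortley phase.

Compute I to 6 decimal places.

-0.082589

Checks pass: Σm=0; 6 even; l₃=3∈[1,3].
(2·1+1)(2·2+1)(2·3+1) = 105
Δ: 0! 2! 4! / 7! → 1/105
sum: t=0:+1/4 = 1/4
3j²(1 2 3; 0 0 0) = Δ·Π!·Σ² = 3/35  (sign -1)
sum: t=0:+1/48 = 1/48
3j²(1 2 3; 1 -2 1) = Δ·Π!·Σ² = 1/105  (sign +1)
combine: 4πI² = 105·3/35·1/105 = 3/35
take √, sign -1: I = -0.08258890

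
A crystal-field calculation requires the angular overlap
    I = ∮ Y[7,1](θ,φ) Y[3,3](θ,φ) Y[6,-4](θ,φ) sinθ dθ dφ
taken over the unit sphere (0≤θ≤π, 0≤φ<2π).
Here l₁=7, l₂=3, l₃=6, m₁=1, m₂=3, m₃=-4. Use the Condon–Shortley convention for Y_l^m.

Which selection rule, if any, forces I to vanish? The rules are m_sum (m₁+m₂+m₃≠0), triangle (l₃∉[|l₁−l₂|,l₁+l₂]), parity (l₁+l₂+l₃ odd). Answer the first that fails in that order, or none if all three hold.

Σmᵢ = 0  ✓
l₃∈[|l₁−l₂|,l₁+l₂]=[4,10], have l₃=6  ✓
Σlᵢ = 16 ⇒ even  ✓

none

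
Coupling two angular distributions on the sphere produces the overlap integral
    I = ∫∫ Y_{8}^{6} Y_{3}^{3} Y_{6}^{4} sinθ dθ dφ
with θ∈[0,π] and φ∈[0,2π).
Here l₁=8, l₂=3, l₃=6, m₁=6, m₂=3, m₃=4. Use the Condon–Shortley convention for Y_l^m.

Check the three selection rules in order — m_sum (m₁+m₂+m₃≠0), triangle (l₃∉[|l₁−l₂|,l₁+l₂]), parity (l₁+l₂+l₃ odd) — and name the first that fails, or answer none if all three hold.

azimuthal sum: 6 + 3 + 4 = 13  ✗
5 ≤ 6 ≤ 11 (triangle on l)
L = 8 + 3 + 6 = 17 (odd)

m_sum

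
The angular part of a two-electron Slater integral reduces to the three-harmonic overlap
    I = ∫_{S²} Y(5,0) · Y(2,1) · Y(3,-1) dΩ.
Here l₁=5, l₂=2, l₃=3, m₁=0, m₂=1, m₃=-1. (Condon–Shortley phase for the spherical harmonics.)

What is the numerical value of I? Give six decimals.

0.169433

Rules hold: Σm=0, L=10 even, 3≤3≤7.
N = 11·5·7 = 385
Δ = 4!·6!·0!/11! = 1/2310
Racah Σ t=2..2: t=2:+1/144 = 1/144
⇒ 3j(5 2 3; 0 0 0)² = 10/231, sgn -1
Racah Σ t=3..3: t=3:−1/288 = -1/288
⇒ 3j(5 2 3; 0 1 -1)² = 5/231, sgn -1
4πI² = N·(3j₀)²·(3jₘ)² = 250/693
I = +1·√(0.36075/4π) = 0.16943318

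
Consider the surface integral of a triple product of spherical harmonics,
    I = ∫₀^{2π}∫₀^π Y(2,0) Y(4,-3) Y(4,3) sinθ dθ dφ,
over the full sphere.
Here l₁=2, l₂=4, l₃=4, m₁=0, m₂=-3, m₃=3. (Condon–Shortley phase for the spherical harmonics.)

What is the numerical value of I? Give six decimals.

Checks pass: Σm=0; 10 even; l₃=4∈[2,6].
(2·2+1)(2·4+1)(2·4+1) = 405
Δ: 2! 2! 6! / 11! → 1/13860
sum: t=0:+1/192 t=1:−1/36 t=2:+1/192 = -5/288
3j²(2 4 4; 0 0 0) = Δ·Π!·Σ² = 20/693  (sign -1)
sum: t=0:+1/480 t=1:−1/720 = 1/1440
3j²(2 4 4; 0 -3 3) = Δ·Π!·Σ² = 7/1980  (sign -1)
combine: 4πI² = 405·20/693·7/1980 = 5/121
take √, sign +1: I = 0.05734392

0.057344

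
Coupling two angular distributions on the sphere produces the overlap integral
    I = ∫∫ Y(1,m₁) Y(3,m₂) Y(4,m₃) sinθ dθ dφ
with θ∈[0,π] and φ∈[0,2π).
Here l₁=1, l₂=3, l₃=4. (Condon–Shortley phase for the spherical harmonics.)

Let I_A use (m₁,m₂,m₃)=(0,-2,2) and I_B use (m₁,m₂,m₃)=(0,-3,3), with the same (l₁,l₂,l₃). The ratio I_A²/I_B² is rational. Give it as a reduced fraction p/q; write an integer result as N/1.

l's match ⇒ only the (l;m) 3-j factors differ between A and B.
A: triangle coeff Δ(1,3,4) = 1/252; Σ_t [0,0]: t=0:+1/120 = 1/120; (3j)²=1/21 [(1 3 4; 0 -2 2)], sign=+1
B: triangle coeff Δ(1,3,4) = 1/252; Σ_t [0,0]: t=0:+1/720 = 1/720; (3j)²=1/36 [(1 3 4; 0 -3 3)], sign=-1
I_A²/I_B² = (1/21)/(1/36) = 12/7

12/7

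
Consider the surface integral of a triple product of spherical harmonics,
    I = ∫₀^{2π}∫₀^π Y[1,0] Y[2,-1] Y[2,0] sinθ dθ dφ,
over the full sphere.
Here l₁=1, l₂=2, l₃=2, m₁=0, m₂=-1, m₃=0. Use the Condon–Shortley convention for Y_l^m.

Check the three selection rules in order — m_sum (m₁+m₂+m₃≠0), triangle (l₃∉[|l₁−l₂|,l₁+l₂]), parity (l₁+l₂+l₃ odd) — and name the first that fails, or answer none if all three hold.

Σmᵢ = -1  ✗
l₃∈[|l₁−l₂|,l₁+l₂]=[1,3], have l₃=2
Σlᵢ = 5 ⇒ odd

m_sum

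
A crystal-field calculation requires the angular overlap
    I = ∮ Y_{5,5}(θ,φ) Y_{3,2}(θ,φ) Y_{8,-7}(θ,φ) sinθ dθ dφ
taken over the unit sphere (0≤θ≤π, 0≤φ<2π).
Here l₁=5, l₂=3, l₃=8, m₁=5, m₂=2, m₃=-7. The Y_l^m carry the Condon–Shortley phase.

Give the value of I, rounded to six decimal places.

-0.230069

Rules hold: Σm=0, L=16 even, 2≤8≤8.
N = 11·7·17 = 1309
Δ = 0!·10!·6!/17! = 1/136136
Racah Σ t=0..0: t=0:+1/518400 = 1/518400
⇒ 3j(5 3 8; 0 0 0)² = 56/2431, sgn +1
Racah Σ t=0..0: t=0:+1/435456000 = 1/435456000
⇒ 3j(5 3 8; 5 2 -7)² = 3/136, sgn -1
4πI² = N·(3j₀)²·(3jₘ)² = 147/221
I = -1·√(0.665158/4π) = -0.23006873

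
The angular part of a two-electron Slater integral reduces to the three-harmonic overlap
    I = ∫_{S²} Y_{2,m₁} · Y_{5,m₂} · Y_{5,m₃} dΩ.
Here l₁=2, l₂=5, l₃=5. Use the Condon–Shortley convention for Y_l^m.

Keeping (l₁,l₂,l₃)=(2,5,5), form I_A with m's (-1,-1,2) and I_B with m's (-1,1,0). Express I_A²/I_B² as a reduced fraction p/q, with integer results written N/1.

42/5

Same 2,5,5: normalisation and zero-m 3j drop out of the ratio.
A: Δ: 2! 2! 8! / 13! → 1/38610; sum: t=1:−1/1440 t=2:+1/2880 = -1/2880; 3j²(2 5 5; -1 -1 2) = Δ·Π!·Σ² = 7/715  (sign +1)
B: Δ: 2! 2! 8! / 13! → 1/38610; sum: t=1:−1/1440 t=2:+1/1152 = 1/5760; 3j²(2 5 5; -1 1 0) = Δ·Π!·Σ² = 1/858  (sign -1)
I_A²/I_B² = (7/715)/(1/858) = 42/5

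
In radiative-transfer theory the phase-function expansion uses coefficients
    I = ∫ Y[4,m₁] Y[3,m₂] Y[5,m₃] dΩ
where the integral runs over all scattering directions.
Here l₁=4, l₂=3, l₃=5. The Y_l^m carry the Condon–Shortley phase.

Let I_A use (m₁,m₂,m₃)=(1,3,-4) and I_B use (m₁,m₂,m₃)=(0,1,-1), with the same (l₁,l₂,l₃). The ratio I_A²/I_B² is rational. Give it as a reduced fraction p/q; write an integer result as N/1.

Shared (l₁,l₂,l₃)=(4,3,5): N and (l;000)² cancel in I_A²/I_B².
A: Δ = 2!·6!·4!/13! = 1/180180; Racah Σ t=2..2: t=2:+1/5760 = 1/5760; ⇒ 3j(4 3 5; 1 3 -4)² = 9/286, sgn -1
B: Δ = 2!·6!·4!/13! = 1/180180; Racah Σ t=0..2: t=0:+1/2304 t=1:−1/216 t=2:+1/384 = -11/6912; ⇒ 3j(4 3 5; 0 1 -1)² = 11/1638, sgn -1
I_A²/I_B² = (9/286)/(11/1638) = 567/121

567/121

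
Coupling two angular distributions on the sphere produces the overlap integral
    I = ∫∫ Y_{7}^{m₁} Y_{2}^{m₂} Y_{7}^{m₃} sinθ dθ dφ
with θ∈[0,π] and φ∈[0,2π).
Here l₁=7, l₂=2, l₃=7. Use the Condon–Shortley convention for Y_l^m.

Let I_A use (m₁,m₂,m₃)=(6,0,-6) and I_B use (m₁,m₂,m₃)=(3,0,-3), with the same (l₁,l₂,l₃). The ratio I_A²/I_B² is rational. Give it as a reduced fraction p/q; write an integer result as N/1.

Same 7,2,7: normalisation and zero-m 3j drop out of the ratio.
A: Δ: 2! 12! 2! / 17! → 1/185640; sum: t=0:+1/159667200 t=1:−1/479001600 = 1/239500800; 3j²(7 2 7; 6 0 -6) = Δ·Π!·Σ² = 26/1785  (sign -1)
B: Δ: 2! 12! 2! / 17! → 1/185640; sum: t=0:+1/3870720 t=1:−1/2177280 t=2:+1/29030400 = -29/174182400; 3j²(7 2 7; 3 0 -3) = Δ·Π!·Σ² = 841/185640  (sign -1)
I_A²/I_B² = (26/1785)/(841/185640) = 2704/841

2704/841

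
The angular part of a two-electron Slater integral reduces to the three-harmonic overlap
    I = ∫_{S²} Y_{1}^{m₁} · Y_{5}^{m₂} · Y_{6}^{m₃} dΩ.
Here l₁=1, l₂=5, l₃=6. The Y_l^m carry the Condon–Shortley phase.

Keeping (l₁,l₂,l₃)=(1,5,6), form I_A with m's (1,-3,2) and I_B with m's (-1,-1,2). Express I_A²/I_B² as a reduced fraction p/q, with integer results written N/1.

l's match ⇒ only the (l;m) 3-j factors differ between A and B.
A: triangle coeff Δ(1,5,6) = 1/858; Σ_t [0,0]: t=0:+1/161280 = 1/161280; (3j)²=1/143 [(1 5 6; 1 -3 2)], sign=+1
B: triangle coeff Δ(1,5,6) = 1/858; Σ_t [0,0]: t=0:+1/34560 = 1/34560; (3j)²=14/429 [(1 5 6; -1 -1 2)], sign=+1
I_A²/I_B² = (1/143)/(14/429) = 3/14

3/14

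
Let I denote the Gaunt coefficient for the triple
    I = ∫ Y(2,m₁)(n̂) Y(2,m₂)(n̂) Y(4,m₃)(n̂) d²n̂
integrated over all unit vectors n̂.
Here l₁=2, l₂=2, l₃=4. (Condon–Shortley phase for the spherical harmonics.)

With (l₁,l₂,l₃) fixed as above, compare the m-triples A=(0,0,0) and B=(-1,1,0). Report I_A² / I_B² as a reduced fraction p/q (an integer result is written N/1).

9/4

Shared (l₁,l₂,l₃)=(2,2,4): N and (l;000)² cancel in I_A²/I_B².
A: Δ = 0!·4!·4!/9! = 1/630; Racah Σ t=0..0: t=0:+1/16 = 1/16; ⇒ 3j(2 2 4; 0 0 0)² = 2/35, sgn +1
B: Δ = 0!·4!·4!/9! = 1/630; Racah Σ t=0..0: t=0:+1/36 = 1/36; ⇒ 3j(2 2 4; -1 1 0)² = 8/315, sgn +1
I_A²/I_B² = (2/35)/(8/315) = 9/4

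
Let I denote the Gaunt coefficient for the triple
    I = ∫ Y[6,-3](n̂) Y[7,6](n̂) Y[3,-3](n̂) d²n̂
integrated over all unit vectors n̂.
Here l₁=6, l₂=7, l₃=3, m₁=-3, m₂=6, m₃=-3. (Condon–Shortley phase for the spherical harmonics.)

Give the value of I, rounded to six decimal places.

-0.153803

Rules hold: Σm=0, L=16 even, 1≤3≤13.
N = 13·15·7 = 1365
Δ = 10!·2!·4!/17! = 1/2042040
Racah Σ t=4..6: t=4:+1/207360 t=5:−1/57600 t=6:+1/207360 = -1/129600
⇒ 3j(6 7 3; 0 0 0)² = 168/12155, sgn +1
Racah Σ t=9..9: t=9:−1/17418240 = -1/17418240
⇒ 3j(6 7 3; -3 6 -3)² = 15/952, sgn -1
4πI² = N·(3j₀)²·(3jₘ)² = 945/3179
I = -1·√(0.297263/4π) = -0.15380332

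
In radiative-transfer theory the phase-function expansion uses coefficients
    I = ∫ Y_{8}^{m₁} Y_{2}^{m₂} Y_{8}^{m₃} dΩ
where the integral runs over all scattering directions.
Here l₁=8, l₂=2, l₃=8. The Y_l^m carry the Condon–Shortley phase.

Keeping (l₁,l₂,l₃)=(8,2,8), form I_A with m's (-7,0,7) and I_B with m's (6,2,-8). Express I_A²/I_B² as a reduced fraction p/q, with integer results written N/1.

125/16

Shared (l₁,l₂,l₃)=(8,2,8): N and (l;000)² cancel in I_A²/I_B².
A: Δ = 2!·14!·2!/19! = 1/348840; Racah Σ t=1..2: t=1:−1/87178291200 t=2:+1/24908083200 = 1/34871316480; ⇒ 3j(8 2 8; -7 0 7)² = 125/7752, sgn -1
B: Δ = 2!·14!·2!/19! = 1/348840; Racah Σ t=2..2: t=2:+1/348713164800 = 1/348713164800; ⇒ 3j(8 2 8; 6 2 -8)² = 2/969, sgn +1
I_A²/I_B² = (125/7752)/(2/969) = 125/16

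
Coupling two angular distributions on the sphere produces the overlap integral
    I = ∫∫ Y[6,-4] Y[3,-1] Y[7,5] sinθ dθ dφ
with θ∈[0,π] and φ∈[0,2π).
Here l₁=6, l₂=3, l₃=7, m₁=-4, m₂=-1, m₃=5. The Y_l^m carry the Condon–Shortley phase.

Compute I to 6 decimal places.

m-sum 0 ✓  L=16 even ✓  3≤7≤9 ✓
Π(2lᵢ+1) = 13×7×15 = 1365
triangle coeff Δ(6,3,7) = 1/2042040
Σ_t [0,2]: t=0:+1/207360 t=1:−1/57600 t=2:+1/207360 = -1/129600
(3j)²=168/12155 [(6 3 7; 0 0 0)], sign=+1
Σ_t [0,2]: t=0:+1/29030400 t=1:−1/2177280 t=2:+1/3870720 = -29/174182400
(3j)²=841/185640 [(6 3 7; -4 -1 5)], sign=-1
⇒ 4πI² = 17661/206635
I = (-1)√(17661/206635/(4π)) = -0.08247091

-0.082471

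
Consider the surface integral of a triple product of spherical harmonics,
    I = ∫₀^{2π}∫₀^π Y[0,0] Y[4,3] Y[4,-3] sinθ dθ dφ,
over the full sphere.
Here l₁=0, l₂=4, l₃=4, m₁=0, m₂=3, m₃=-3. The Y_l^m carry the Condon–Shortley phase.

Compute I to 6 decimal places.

-0.282095

m-sum 0 ✓  L=8 even ✓  4≤4≤4 ✓
Π(2lᵢ+1) = 1×9×9 = 81
triangle coeff Δ(0,4,4) = 1/9
Σ_t [0,0]: t=0:+1/576 = 1/576
(3j)²=1/9 [(0 4 4; 0 0 0)], sign=+1
Σ_t [0,0]: t=0:+1/5040 = 1/5040
(3j)²=1/9 [(0 4 4; 0 3 -3)], sign=-1
⇒ 4πI² = 1/1
I = (-1)√(1/1/(4π)) = -0.28209479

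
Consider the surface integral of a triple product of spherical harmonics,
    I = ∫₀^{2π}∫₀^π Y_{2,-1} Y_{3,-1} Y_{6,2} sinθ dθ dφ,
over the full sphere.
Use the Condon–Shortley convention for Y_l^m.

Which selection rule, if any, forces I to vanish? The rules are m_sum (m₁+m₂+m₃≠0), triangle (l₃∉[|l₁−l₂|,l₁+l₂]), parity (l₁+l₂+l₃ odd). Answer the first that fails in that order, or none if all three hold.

triangle

Σmᵢ = 0  ✓
l₃∈[|l₁−l₂|,l₁+l₂]=[1,5], have l₃=6  ✗
Σlᵢ = 11 ⇒ odd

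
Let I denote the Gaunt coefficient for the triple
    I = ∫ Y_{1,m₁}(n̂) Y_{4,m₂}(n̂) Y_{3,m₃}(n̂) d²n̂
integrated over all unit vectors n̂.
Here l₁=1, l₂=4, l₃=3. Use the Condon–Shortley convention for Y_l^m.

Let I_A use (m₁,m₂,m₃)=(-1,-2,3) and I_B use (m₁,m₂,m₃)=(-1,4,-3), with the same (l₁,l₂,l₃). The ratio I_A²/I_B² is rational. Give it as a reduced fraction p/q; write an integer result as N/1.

l's match ⇒ only the (l;m) 3-j factors differ between A and B.
A: triangle coeff Δ(1,4,3) = 1/252; Σ_t [2,2]: t=2:+1/1440 = 1/1440; (3j)²=1/252 [(1 4 3; -1 -2 3)], sign=+1
B: triangle coeff Δ(1,4,3) = 1/252; Σ_t [2,2]: t=2:+1/1440 = 1/1440; (3j)²=1/9 [(1 4 3; -1 4 -3)], sign=+1
I_A²/I_B² = (1/252)/(1/9) = 1/28

1/28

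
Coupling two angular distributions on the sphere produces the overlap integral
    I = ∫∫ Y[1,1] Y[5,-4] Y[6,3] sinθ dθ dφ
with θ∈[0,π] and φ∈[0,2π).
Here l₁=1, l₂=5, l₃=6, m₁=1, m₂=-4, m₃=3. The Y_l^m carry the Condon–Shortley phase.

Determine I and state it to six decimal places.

-0.070770

Rules hold: Σm=0, L=12 even, 4≤6≤6.
N = 3·11·13 = 429
Δ = 0!·2!·10!/13! = 1/858
Racah Σ t=0..0: t=0:+1/14400 = 1/14400
⇒ 3j(1 5 6; 0 0 0)² = 6/143, sgn +1
Racah Σ t=0..0: t=0:+1/725760 = 1/725760
⇒ 3j(1 5 6; 1 -4 3)² = 1/286, sgn -1
4πI² = N·(3j₀)²·(3jₘ)² = 9/143
I = -1·√(0.0629371/4π) = -0.07076985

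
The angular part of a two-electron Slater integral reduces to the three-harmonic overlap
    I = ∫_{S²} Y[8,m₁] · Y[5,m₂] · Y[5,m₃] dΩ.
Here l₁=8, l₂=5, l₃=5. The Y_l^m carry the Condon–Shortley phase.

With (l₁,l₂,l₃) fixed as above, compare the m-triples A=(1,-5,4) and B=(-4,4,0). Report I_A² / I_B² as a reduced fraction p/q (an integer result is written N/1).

l's match ⇒ only the (l;m) 3-j factors differ between A and B.
A: triangle coeff Δ(8,5,5) = 1/37413090; Σ_t [0,0]: t=0:+1/406425600 = 1/406425600; (3j)²=18/46189 [(8 5 5; 1 -5 4)], sign=-1
B: triangle coeff Δ(8,5,5) = 1/37413090; Σ_t [7,8]: t=7:−1/7257600 t=8:+1/23224320 = -11/116121600; (3j)²=121/8398 [(8 5 5; -4 4 0)], sign=+1
I_A²/I_B² = (18/46189)/(121/8398) = 36/1331

36/1331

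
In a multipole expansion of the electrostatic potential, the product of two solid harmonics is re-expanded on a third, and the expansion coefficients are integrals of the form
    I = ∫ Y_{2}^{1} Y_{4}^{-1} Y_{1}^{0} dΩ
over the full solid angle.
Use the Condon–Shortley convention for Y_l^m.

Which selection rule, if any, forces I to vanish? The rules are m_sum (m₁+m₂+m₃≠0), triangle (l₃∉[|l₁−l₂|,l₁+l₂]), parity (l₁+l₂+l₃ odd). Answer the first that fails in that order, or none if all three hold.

m₁+m₂+m₃ = 1 − 1 + 0 = 0  ✓
triangle: |2−4|=2 ≤ l₃=1 ≤ 2+4=6  ✗
parity: l₁+l₂+l₃ = 7 is odd

triangle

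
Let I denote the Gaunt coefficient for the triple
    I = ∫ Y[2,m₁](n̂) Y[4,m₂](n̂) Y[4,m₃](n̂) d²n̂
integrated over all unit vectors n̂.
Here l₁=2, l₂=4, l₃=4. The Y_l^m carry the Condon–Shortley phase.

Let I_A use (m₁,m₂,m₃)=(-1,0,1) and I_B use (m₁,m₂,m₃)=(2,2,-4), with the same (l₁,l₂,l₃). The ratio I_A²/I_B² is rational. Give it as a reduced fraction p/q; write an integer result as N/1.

5/28

l's match ⇒ only the (l;m) 3-j factors differ between A and B.
A: triangle coeff Δ(2,4,4) = 1/13860; Σ_t [1,2]: t=1:−1/72 t=2:+1/96 = -1/288; (3j)²=1/462 [(2 4 4; -1 0 1)], sign=+1
B: triangle coeff Δ(2,4,4) = 1/13860; Σ_t [0,0]: t=0:+1/2880 = 1/2880; (3j)²=2/165 [(2 4 4; 2 2 -4)], sign=+1
I_A²/I_B² = (1/462)/(2/165) = 5/28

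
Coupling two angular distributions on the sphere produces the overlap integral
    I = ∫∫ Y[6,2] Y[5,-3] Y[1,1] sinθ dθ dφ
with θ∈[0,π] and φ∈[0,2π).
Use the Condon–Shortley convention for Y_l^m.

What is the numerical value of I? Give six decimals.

0.100084

Checks pass: Σm=0; 12 even; l₃=1∈[1,11].
(2·6+1)(2·5+1)(2·1+1) = 429
Δ: 10! 2! 0! / 13! → 1/858
sum: t=5:−1/14400 = -1/14400
3j²(6 5 1; 0 0 0) = Δ·Π!·Σ² = 6/143  (sign +1)
sum: t=2:+1/161280 = 1/161280
3j²(6 5 1; 2 -3 1) = Δ·Π!·Σ² = 1/143  (sign +1)
combine: 4πI² = 429·6/143·1/143 = 18/143
take √, sign +1: I = 0.10008369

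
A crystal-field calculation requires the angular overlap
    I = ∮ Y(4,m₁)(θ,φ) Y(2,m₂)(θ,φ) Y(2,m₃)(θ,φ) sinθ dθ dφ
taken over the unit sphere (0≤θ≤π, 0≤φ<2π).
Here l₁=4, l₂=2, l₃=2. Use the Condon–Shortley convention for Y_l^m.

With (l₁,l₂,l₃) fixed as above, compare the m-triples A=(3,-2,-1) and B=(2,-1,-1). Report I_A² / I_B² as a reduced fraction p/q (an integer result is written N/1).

7/8

Same 4,2,2: normalisation and zero-m 3j drop out of the ratio.
A: Δ: 4! 4! 0! / 9! → 1/630; sum: t=0:+1/144 = 1/144; 3j²(4 2 2; 3 -2 -1) = Δ·Π!·Σ² = 1/18  (sign -1)
B: Δ: 4! 4! 0! / 9! → 1/630; sum: t=1:−1/36 = -1/36; 3j²(4 2 2; 2 -1 -1) = Δ·Π!·Σ² = 4/63  (sign +1)
I_A²/I_B² = (1/18)/(4/63) = 7/8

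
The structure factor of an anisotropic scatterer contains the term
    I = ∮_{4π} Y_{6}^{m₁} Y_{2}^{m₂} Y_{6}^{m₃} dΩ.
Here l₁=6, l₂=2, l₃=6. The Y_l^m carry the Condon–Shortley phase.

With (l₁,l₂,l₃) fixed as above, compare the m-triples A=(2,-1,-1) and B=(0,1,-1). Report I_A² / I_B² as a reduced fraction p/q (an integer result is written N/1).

60/7

Same 6,2,6: normalisation and zero-m 3j drop out of the ratio.
A: Δ: 2! 10! 2! / 15! → 1/90090; sum: t=0:+1/34560 t=1:−1/60480 = 1/80640; 3j²(6 2 6; 2 -1 -1) = Δ·Π!·Σ² = 6/1001  (sign -1)
B: Δ: 2! 10! 2! / 15! → 1/90090; sum: t=1:−1/28800 t=2:+1/34560 = -1/172800; 3j²(6 2 6; 0 1 -1) = Δ·Π!·Σ² = 1/1430  (sign +1)
I_A²/I_B² = (6/1001)/(1/1430) = 60/7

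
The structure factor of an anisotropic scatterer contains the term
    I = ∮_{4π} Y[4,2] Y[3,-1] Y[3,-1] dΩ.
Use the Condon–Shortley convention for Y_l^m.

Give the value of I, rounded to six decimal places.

Rules hold: Σm=0, L=10 even, 1≤3≤7.
N = 9·7·7 = 441
Δ = 4!·4!·2!/11! = 1/34650
Racah Σ t=1..3: t=1:−1/72 t=2:+1/16 t=3:−1/72 = 5/144
⇒ 3j(4 3 3; 0 0 0)² = 2/77, sgn -1
Racah Σ t=0..2: t=0:+1/192 t=1:−1/36 t=2:+1/192 = -5/288
⇒ 3j(4 3 3; 2 -1 -1)² = 20/693, sgn -1
4πI² = N·(3j₀)²·(3jₘ)² = 40/121
I = +1·√(0.330579/4π) = 0.16219310

0.162193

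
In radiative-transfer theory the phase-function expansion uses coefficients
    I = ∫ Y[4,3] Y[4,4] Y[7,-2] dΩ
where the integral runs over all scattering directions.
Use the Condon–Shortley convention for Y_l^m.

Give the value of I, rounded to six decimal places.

0.000000

m-sum = 3 + 4 − 2 = 5 ≠ 0 ⇒ I = 0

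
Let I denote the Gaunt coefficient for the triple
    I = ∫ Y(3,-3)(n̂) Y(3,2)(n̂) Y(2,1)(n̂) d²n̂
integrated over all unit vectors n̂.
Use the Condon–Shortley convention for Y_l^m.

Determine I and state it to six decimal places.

Checks pass: Σm=0; 8 even; l₃=2∈[0,6].
(2·3+1)(2·3+1)(2·2+1) = 245
Δ: 4! 2! 2! / 9! → 1/3780
sum: t=1:−1/24 t=2:+1/4 t=3:−1/24 = 1/6
3j²(3 3 2; 0 0 0) = Δ·Π!·Σ² = 4/105  (sign +1)
sum: t=4:+1/48 = 1/48
3j²(3 3 2; -3 2 1) = Δ·Π!·Σ² = 5/84  (sign -1)
combine: 4πI² = 245·4/105·5/84 = 5/9
take √, sign -1: I = -0.21026104

-0.210261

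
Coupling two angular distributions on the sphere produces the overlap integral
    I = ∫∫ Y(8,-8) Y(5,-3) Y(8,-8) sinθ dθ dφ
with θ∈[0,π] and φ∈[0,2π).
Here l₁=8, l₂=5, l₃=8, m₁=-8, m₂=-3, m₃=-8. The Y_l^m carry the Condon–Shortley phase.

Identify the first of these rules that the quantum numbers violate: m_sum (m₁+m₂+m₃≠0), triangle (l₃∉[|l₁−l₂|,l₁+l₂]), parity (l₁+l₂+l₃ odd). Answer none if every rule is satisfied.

Σmᵢ = -19  ✗
l₃∈[|l₁−l₂|,l₁+l₂]=[3,13], have l₃=8
Σlᵢ = 21 ⇒ odd

m_sum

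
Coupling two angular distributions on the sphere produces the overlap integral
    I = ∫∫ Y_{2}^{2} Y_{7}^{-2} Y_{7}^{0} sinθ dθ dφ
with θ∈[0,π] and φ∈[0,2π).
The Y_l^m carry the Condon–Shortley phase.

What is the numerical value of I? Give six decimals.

Rules hold: Σm=0, L=16 even, 5≤7≤9.
N = 5·15·15 = 1125
Δ = 2!·2!·12!/17! = 1/185640
Racah Σ t=0..2: t=0:+1/2419200 t=1:−1/518400 t=2:+1/2419200 = -1/907200
⇒ 3j(2 7 7; 0 0 0)² = 56/3315, sgn +1
Racah Σ t=0..0: t=0:+1/2419200 = 1/2419200
⇒ 3j(2 7 7; 2 -2 0)² = 27/1105, sgn -1
4πI² = N·(3j₀)²·(3jₘ)² = 22680/48841
I = -1·√(0.464364/4π) = -0.19223140

-0.192231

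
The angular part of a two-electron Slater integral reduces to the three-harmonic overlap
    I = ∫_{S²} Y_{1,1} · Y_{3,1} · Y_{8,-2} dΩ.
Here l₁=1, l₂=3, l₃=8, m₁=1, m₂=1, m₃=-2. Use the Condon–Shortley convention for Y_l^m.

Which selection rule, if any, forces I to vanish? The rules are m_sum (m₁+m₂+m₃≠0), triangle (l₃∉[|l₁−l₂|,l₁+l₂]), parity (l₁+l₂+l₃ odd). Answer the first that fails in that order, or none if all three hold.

Σmᵢ = 0  ✓
l₃∈[|l₁−l₂|,l₁+l₂]=[2,4], have l₃=8  ✗
Σlᵢ = 12 ⇒ even

triangle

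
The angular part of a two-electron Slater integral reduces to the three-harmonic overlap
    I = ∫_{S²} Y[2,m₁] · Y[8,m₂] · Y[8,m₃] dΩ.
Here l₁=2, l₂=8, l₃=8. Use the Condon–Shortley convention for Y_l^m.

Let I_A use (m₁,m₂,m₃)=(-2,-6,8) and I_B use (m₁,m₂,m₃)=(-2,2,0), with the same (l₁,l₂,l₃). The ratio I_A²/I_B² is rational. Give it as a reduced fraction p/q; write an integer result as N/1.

l's match ⇒ only the (l;m) 3-j factors differ between A and B.
A: triangle coeff Δ(2,8,8) = 1/348840; Σ_t [2,2]: t=2:+1/348713164800 = 1/348713164800; (3j)²=2/969 [(2 8 8; -2 -6 8)], sign=+1
B: triangle coeff Δ(2,8,8) = 1/348840; Σ_t [2,2]: t=2:+1/116121600 = 1/116121600; (3j)²=7/323 [(2 8 8; -2 2 0)], sign=+1
I_A²/I_B² = (2/969)/(7/323) = 2/21

2/21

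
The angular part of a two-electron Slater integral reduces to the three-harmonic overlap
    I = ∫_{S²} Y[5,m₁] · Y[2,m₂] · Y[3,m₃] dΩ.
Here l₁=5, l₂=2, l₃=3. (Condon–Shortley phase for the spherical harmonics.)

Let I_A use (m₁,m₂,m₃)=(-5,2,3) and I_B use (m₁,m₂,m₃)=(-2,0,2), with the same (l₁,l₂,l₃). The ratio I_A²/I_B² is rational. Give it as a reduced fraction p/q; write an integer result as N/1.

Same 5,2,3: normalisation and zero-m 3j drop out of the ratio.
A: Δ: 4! 6! 0! / 11! → 1/2310; sum: t=4:+1/17280 = 1/17280; 3j²(5 2 3; -5 2 3) = Δ·Π!·Σ² = 1/11  (sign +1)
B: Δ: 4! 6! 0! / 11! → 1/2310; sum: t=2:+1/480 = 1/480; 3j²(5 2 3; -2 0 2) = Δ·Π!·Σ² = 3/110  (sign -1)
I_A²/I_B² = (1/11)/(3/110) = 10/3

10/3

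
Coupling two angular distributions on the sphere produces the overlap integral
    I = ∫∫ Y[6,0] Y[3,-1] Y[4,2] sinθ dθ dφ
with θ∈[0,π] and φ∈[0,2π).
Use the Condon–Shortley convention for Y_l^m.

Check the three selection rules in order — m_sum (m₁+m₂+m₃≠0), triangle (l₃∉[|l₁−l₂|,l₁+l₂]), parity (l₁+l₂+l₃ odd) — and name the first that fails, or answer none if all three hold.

azimuthal sum: 0 − 1 + 2 = 1  ✗
3 ≤ 4 ≤ 9 (triangle on l)
L = 6 + 3 + 4 = 13 (odd)

m_sum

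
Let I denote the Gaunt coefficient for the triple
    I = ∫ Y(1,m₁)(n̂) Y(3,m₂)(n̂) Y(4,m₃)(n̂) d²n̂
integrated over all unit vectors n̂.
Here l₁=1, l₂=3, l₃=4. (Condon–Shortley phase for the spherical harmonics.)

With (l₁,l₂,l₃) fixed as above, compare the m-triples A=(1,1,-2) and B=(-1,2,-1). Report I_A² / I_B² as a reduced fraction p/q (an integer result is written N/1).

5/1

Same 1,3,4: normalisation and zero-m 3j drop out of the ratio.
A: Δ: 0! 2! 6! / 9! → 1/252; sum: t=0:+1/96 = 1/96; 3j²(1 3 4; 1 1 -2) = Δ·Π!·Σ² = 5/84  (sign +1)
B: Δ: 0! 2! 6! / 9! → 1/252; sum: t=0:+1/240 = 1/240; 3j²(1 3 4; -1 2 -1) = Δ·Π!·Σ² = 1/84  (sign -1)
I_A²/I_B² = (5/84)/(1/84) = 5/1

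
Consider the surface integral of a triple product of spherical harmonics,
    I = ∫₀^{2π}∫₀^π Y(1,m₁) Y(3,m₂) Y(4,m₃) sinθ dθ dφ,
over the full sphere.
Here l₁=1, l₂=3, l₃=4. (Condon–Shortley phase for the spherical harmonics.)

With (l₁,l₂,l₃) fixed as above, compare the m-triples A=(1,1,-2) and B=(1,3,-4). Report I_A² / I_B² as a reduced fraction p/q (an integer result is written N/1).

Same 1,3,4: normalisation and zero-m 3j drop out of the ratio.
A: Δ: 0! 2! 6! / 9! → 1/252; sum: t=0:+1/96 = 1/96; 3j²(1 3 4; 1 1 -2) = Δ·Π!·Σ² = 5/84  (sign +1)
B: Δ: 0! 2! 6! / 9! → 1/252; sum: t=0:+1/1440 = 1/1440; 3j²(1 3 4; 1 3 -4) = Δ·Π!·Σ² = 1/9  (sign +1)
I_A²/I_B² = (5/84)/(1/9) = 15/28

15/28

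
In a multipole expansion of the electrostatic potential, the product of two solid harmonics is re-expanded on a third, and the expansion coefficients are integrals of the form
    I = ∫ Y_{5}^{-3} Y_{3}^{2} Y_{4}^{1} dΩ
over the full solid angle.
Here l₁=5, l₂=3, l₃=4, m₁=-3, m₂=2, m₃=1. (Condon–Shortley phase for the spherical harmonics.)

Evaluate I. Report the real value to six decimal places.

-0.035836

Rules hold: Σm=0, L=12 even, 2≤4≤8.
N = 11·7·9 = 693
Δ = 4!·6!·2!/13! = 1/180180
Racah Σ t=1..3: t=1:−1/576 t=2:+1/144 t=3:−1/576 = 1/288
⇒ 3j(5 3 4; 0 0 0)² = 20/1001, sgn +1
Racah Σ t=3..4: t=3:−1/1440 t=4:+1/1152 = 1/5760
⇒ 3j(5 3 4; -3 2 1)² = 1/858, sgn -1
4πI² = N·(3j₀)²·(3jₘ)² = 30/1859
I = -1·√(0.0161377/4π) = -0.03583571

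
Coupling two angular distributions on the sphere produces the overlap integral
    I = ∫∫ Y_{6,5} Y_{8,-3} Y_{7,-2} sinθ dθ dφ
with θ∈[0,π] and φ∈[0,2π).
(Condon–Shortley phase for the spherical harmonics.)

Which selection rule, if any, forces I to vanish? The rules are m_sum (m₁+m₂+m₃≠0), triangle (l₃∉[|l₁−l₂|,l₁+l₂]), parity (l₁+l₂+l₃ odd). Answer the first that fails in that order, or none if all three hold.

Σmᵢ = 0  ✓
l₃∈[|l₁−l₂|,l₁+l₂]=[2,14], have l₃=7  ✓
Σlᵢ = 21 ⇒ odd  ✗

parity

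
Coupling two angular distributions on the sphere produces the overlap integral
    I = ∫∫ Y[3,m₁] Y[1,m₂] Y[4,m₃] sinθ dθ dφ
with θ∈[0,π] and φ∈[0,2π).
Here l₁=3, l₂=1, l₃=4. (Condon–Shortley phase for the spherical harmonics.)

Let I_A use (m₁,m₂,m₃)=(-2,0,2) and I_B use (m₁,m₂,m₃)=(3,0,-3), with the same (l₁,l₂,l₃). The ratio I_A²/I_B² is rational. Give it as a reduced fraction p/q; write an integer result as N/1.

Same 3,1,4: normalisation and zero-m 3j drop out of the ratio.
A: Δ: 0! 6! 2! / 9! → 1/252; sum: t=0:+1/120 = 1/120; 3j²(3 1 4; -2 0 2) = Δ·Π!·Σ² = 1/21  (sign +1)
B: Δ: 0! 6! 2! / 9! → 1/252; sum: t=0:+1/720 = 1/720; 3j²(3 1 4; 3 0 -3) = Δ·Π!·Σ² = 1/36  (sign -1)
I_A²/I_B² = (1/21)/(1/36) = 12/7

12/7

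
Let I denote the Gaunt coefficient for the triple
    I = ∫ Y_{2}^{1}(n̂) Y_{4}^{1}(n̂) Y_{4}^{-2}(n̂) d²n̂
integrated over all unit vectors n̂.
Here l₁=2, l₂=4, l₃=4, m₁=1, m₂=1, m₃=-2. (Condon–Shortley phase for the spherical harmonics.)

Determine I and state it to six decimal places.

0.127700

Rules hold: Σm=0, L=10 even, 2≤4≤6.
N = 5·9·9 = 405
Δ = 2!·2!·6!/11! = 1/13860
Racah Σ t=0..2: t=0:+1/192 t=1:−1/36 t=2:+1/192 = -5/288
⇒ 3j(2 4 4; 0 0 0)² = 20/693, sgn -1
Racah Σ t=0..1: t=0:+1/240 t=1:−1/96 = -1/160
⇒ 3j(2 4 4; 1 1 -2)² = 27/1540, sgn -1
4πI² = N·(3j₀)²·(3jₘ)² = 1215/5929
I = +1·√(0.204925/4π) = 0.12770047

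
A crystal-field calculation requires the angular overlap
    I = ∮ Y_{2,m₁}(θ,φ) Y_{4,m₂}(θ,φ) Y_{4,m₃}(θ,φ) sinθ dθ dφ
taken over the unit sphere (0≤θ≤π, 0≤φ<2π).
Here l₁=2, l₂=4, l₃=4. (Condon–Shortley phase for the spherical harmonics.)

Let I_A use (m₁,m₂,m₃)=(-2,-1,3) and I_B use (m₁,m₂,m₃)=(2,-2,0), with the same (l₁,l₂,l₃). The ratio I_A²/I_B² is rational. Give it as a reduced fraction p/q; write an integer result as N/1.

7/10

Same 2,4,4: normalisation and zero-m 3j drop out of the ratio.
A: Δ: 2! 2! 6! / 11! → 1/13860; sum: t=2:+1/480 = 1/480; 3j²(2 4 4; -2 -1 3) = Δ·Π!·Σ² = 3/110  (sign -1)
B: Δ: 2! 2! 6! / 11! → 1/13860; sum: t=0:+1/192 = 1/192; 3j²(2 4 4; 2 -2 0) = Δ·Π!·Σ² = 3/77  (sign +1)
I_A²/I_B² = (3/110)/(3/77) = 7/10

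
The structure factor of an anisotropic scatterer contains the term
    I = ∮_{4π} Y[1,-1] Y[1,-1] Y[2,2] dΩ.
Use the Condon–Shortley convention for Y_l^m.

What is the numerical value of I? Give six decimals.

Checks pass: Σm=0; 4 even; l₃=2∈[0,2].
(2·1+1)(2·1+1)(2·2+1) = 45
Δ: 0! 2! 2! / 5! → 1/30
sum: t=0:+1/1 = 1/1
3j²(1 1 2; 0 0 0) = Δ·Π!·Σ² = 2/15  (sign +1)
sum: t=0:+1/4 = 1/4
3j²(1 1 2; -1 -1 2) = Δ·Π!·Σ² = 1/5  (sign +1)
combine: 4πI² = 45·2/15·1/5 = 6/5
take √, sign +1: I = 0.30901936

0.309019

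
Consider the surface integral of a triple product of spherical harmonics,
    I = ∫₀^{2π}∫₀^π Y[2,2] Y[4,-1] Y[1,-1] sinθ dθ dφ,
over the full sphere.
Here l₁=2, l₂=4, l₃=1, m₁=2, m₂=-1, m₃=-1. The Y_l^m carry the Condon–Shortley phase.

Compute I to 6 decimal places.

0.000000

|2−4|≤1≤2+4 violated ⇒ I = 0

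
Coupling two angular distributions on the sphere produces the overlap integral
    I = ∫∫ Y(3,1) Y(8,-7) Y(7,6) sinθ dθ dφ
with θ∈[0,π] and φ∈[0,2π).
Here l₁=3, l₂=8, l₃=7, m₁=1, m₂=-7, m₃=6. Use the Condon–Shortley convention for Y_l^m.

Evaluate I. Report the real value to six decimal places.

Rules hold: Σm=0, L=18 even, 5≤7≤11.
N = 7·17·15 = 1785
Δ = 4!·2!·12!/19! = 1/5290740
Racah Σ t=1..3: t=1:−1/7257600 t=2:+1/2073600 t=3:−1/7257600 = 1/4838400
⇒ 3j(3 8 7; 0 0 0)² = 252/20995, sgn -1
Racah Σ t=0..1: t=0:+1/1916006400 t=1:−1/2874009600 = 1/5748019200
⇒ 3j(3 8 7; 1 -7 6)² = 13/5814, sgn -1
4πI² = N·(3j₀)²·(3jₘ)² = 294/6137
I = +1·√(0.0479061/4π) = 0.06174342

0.061743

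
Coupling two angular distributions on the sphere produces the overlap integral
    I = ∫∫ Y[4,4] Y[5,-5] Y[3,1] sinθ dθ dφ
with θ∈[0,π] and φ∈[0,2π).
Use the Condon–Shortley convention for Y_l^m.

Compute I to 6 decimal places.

0.189625

Checks pass: Σm=0; 12 even; l₃=3∈[1,9].
(2·4+1)(2·5+1)(2·3+1) = 693
Δ: 6! 2! 4! / 13! → 1/180180
sum: t=2:+1/576 t=3:−1/144 t=4:+1/576 = -1/288
3j²(4 5 3; 0 0 0) = Δ·Π!·Σ² = 20/1001  (sign +1)
sum: t=0:+1/34560 = 1/34560
3j²(4 5 3; 4 -5 1) = Δ·Π!·Σ² = 14/429  (sign +1)
combine: 4πI² = 693·20/1001·14/429 = 840/1859
take √, sign +1: I = 0.18962475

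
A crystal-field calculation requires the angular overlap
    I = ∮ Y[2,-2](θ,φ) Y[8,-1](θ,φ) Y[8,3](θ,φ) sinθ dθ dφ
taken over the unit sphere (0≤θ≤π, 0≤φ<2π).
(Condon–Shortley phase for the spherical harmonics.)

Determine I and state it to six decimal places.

Checks pass: Σm=0; 18 even; l₃=8∈[6,10].
(2·2+1)(2·8+1)(2·8+1) = 1445
Δ: 2! 2! 14! / 19! → 1/348840
sum: t=0:+1/116121600 t=1:−1/25401600 t=2:+1/116121600 = -1/45158400
3j²(2 8 8; 0 0 0) = Δ·Π!·Σ² = 24/1615  (sign -1)
sum: t=2:+1/174182400 = 1/174182400
3j²(2 8 8; -2 -1 3) = Δ·Π!·Σ² = 77/3876  (sign -1)
combine: 4πI² = 1445·24/1615·77/3876 = 154/361
take √, sign +1: I = 0.18424759

0.184248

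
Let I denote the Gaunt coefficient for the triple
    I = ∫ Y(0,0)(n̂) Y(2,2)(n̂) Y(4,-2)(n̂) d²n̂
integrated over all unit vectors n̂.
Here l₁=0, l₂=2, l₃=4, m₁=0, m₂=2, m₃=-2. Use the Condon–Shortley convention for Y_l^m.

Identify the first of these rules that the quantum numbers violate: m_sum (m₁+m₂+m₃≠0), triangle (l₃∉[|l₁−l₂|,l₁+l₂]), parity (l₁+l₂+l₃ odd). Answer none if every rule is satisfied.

azimuthal sum: 0 + 2 − 2 = 0  ✓
2 ≤ 4 ≤ 2 (triangle on l)  ✗
L = 0 + 2 + 4 = 6 (even)

triangle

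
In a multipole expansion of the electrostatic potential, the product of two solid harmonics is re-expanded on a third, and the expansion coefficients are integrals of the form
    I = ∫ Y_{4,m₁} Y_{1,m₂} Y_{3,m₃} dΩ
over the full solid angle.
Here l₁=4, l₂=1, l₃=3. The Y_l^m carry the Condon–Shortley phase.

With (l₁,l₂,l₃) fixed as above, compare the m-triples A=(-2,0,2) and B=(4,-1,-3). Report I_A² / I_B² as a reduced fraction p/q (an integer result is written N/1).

Same 4,1,3: normalisation and zero-m 3j drop out of the ratio.
A: Δ: 2! 6! 0! / 9! → 1/252; sum: t=1:−1/120 = -1/120; 3j²(4 1 3; -2 0 2) = Δ·Π!·Σ² = 1/21  (sign +1)
B: Δ: 2! 6! 0! / 9! → 1/252; sum: t=0:+1/1440 = 1/1440; 3j²(4 1 3; 4 -1 -3) = Δ·Π!·Σ² = 1/9  (sign +1)
I_A²/I_B² = (1/21)/(1/9) = 3/7

3/7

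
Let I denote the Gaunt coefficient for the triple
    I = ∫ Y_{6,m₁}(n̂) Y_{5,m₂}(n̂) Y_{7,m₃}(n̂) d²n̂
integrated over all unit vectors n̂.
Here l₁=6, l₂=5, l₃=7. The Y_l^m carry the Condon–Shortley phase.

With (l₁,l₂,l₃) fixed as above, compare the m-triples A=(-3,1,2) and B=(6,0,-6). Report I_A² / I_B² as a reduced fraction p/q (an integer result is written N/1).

l's match ⇒ only the (l;m) 3-j factors differ between A and B.
A: triangle coeff Δ(6,5,7) = 1/174594420; Σ_t [1,4]: t=1:−1/29030400 t=2:+1/967680 t=3:−1/311040 t=4:+1/829440 = -11/10886400; (3j)²=1408/146965 [(6 5 7; -3 1 2)], sign=+1
B: triangle coeff Δ(6,5,7) = 1/174594420; Σ_t [0,0]: t=0:+1/116121600 = 1/116121600; (3j)²=165/9044 [(6 5 7; 6 0 -6)], sign=-1
I_A²/I_B² = (1408/146965)/(165/9044) = 512/975

512/975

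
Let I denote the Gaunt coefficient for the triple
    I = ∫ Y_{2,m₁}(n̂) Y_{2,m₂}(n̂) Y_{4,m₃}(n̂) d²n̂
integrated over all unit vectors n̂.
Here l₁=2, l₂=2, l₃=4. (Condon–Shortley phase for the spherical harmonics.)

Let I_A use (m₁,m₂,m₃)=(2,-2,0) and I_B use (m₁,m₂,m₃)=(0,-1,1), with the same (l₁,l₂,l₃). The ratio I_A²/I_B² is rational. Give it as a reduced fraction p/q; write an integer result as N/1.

l's match ⇒ only the (l;m) 3-j factors differ between A and B.
A: triangle coeff Δ(2,2,4) = 1/630; Σ_t [0,0]: t=0:+1/576 = 1/576; (3j)²=1/630 [(2 2 4; 2 -2 0)], sign=+1
B: triangle coeff Δ(2,2,4) = 1/630; Σ_t [0,0]: t=0:+1/24 = 1/24; (3j)²=1/21 [(2 2 4; 0 -1 1)], sign=-1
I_A²/I_B² = (1/630)/(1/21) = 1/30

1/30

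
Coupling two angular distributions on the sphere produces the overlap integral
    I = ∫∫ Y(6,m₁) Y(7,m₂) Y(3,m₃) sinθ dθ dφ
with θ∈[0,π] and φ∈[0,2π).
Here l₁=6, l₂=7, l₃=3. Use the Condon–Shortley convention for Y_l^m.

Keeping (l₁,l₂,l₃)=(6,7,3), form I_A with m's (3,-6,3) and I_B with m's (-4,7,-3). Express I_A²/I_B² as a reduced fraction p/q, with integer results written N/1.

Same 6,7,3: normalisation and zero-m 3j drop out of the ratio.
A: Δ: 10! 2! 4! / 17! → 1/2042040; sum: t=1:−1/17418240 = -1/17418240; 3j²(6 7 3; 3 -6 3) = Δ·Π!·Σ² = 15/952  (sign -1)
B: Δ: 10! 2! 4! / 17! → 1/2042040; sum: t=10:+1/174182400 = 1/174182400; 3j²(6 7 3; -4 7 -3) = Δ·Π!·Σ² = 1/136  (sign +1)
I_A²/I_B² = (15/952)/(1/136) = 15/7

15/7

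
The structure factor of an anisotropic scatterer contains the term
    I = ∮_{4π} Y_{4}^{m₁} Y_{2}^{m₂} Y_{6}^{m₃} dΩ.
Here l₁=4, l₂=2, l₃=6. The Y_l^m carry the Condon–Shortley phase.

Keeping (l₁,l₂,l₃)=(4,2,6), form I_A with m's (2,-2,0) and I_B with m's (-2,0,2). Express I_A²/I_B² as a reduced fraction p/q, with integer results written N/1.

5/56

Shared (l₁,l₂,l₃)=(4,2,6): N and (l;000)² cancel in I_A²/I_B².
A: Δ = 0!·8!·4!/13! = 1/6435; Racah Σ t=0..0: t=0:+1/34560 = 1/34560; ⇒ 3j(4 2 6; 2 -2 0)² = 1/429, sgn +1
B: Δ = 0!·8!·4!/13! = 1/6435; Racah Σ t=0..0: t=0:+1/5760 = 1/5760; ⇒ 3j(4 2 6; -2 0 2)² = 56/2145, sgn +1
I_A²/I_B² = (1/429)/(56/2145) = 5/56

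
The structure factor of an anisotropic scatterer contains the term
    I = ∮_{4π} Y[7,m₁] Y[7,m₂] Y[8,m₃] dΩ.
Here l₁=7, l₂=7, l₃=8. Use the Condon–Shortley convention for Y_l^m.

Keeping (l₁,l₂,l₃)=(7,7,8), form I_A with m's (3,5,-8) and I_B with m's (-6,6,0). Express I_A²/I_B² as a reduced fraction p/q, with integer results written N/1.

l's match ⇒ only the (l;m) 3-j factors differ between A and B.
A: triangle coeff Δ(7,7,8) = 1/22086194130; Σ_t [4,4]: t=4:+1/78033715200 = 1/78033715200; (3j)²=675/52003 [(7 7 8; 3 5 -8)], sign=+1
B: triangle coeff Δ(7,7,8) = 1/22086194130; Σ_t [5,6]: t=5:−1/195084288000 t=6:+1/18289152000 = 29/585252864000; (3j)²=10933/1560090 [(7 7 8; -6 6 0)], sign=+1
I_A²/I_B² = (675/52003)/(10933/1560090) = 20250/10933

20250/10933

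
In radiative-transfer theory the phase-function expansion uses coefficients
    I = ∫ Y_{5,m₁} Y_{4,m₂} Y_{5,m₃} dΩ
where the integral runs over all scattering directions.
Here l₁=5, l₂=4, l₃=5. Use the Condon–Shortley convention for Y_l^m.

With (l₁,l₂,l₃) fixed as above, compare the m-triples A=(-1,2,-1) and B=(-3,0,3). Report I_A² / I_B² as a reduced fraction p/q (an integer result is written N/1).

Shared (l₁,l₂,l₃)=(5,4,5): N and (l;000)² cancel in I_A²/I_B².
A: Δ = 4!·6!·4!/15! = 1/3153150; Racah Σ t=2..4: t=2:+1/4608 t=3:−1/1296 t=4:+1/4608 = -7/20736; ⇒ 3j(5 4 5; -1 2 -1)² = 20/1287, sgn -1
B: Δ = 4!·6!·4!/15! = 1/3153150; Racah Σ t=2..4: t=2:+1/11520 t=3:−1/4320 t=4:+1/27648 = -1/9216; ⇒ 3j(5 4 5; -3 0 3)² = 2/143, sgn -1
I_A²/I_B² = (20/1287)/(2/143) = 10/9

10/9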